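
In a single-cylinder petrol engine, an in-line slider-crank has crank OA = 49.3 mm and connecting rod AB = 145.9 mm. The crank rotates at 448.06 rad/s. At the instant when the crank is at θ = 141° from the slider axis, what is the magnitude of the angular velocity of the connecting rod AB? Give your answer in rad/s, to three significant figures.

120

ω = 448.1 rad/s
The rod makes angle φ with the slider axis where L sinφ = r sinθ; differentiating, L cosφ·φ̇ = r ω cosθ.
L cosφ = √(L² − r² sin²θ) = 0.14256 m.
|ω_rod| = r ω |cosθ| / √(L² − r² sin²θ) = 0.0493·448.1·0.77715/0.14256 = 120.41 rad/s.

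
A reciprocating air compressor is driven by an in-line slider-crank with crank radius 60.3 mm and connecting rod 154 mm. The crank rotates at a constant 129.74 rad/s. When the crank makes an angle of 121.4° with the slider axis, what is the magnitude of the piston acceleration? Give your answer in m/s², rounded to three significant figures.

ω = 129.7 rad/s
x(θ) = r cosθ + √(L² − r² sin²θ); with ω constant, a = ω²·d²x/dθ².
d²x/dθ² = −r cosθ − r²(cos2θ)/√u − r⁴ sin²2θ/(4u^{3/2}),  u = L² − r² sin²θ = 0.0210669 m².
Substituting r = 0.0603 m, L = 0.154 m, θ = 121.4°: d²x/dθ² = +0.042013 m.
a = ω²·d²x/dθ² = (129.7)²·(+0.042013) = +707.18 m/s²;  |a| = 707.18 m/s².

707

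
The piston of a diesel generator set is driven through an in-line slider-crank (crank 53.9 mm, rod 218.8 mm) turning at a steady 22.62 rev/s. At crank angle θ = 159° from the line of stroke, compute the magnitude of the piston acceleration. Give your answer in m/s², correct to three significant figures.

ω = 2π·22.6 = 142.1 rad/s
x(θ) = r cosθ + √(L² − r² sin²θ); with ω constant, a = ω²·d²x/dθ².
d²x/dθ² = −r cosθ − r²(cos2θ)/√u − r⁴ sin²2θ/(4u^{3/2}),  u = L² − r² sin²θ = 0.0475003 m².
Substituting r = 0.0539 m, L = 0.2188 m, θ = 159°: d²x/dθ² = +0.040323 m.
a = ω²·d²x/dθ² = (142.1)²·(+0.040323) = +814.51 m/s²;  |a| = 814.51 m/s².

815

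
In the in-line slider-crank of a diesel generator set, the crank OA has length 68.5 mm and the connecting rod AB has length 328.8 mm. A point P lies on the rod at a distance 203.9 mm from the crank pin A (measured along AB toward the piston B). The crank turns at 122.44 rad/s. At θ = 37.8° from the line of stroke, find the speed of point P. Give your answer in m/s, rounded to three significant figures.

ω = 122.4 rad/s.  Crank-pin speed |V_A| = rω = 8.3871 m/s, perpendicular to OA.
Rod angle: sinφ = −(r/L) sinθ ⇒ φ = -7.336°; ω_rod = −rω cosθ/√(L²−r²sin²θ) = -20.322 rad/s.
V_P = V_A + ω_rod × AP, with AP = 0.2039 m along the rod.
Components: V_Px = −rω sinθ − a·ω_rod·sinφ = -5.6696 m/s;  V_Py = rω cosθ + a·ω_rod·cosφ = +2.5174 m/s.
|V_P| = √(V_Px² + V_Py²) = 6.2034 m/s.

6.20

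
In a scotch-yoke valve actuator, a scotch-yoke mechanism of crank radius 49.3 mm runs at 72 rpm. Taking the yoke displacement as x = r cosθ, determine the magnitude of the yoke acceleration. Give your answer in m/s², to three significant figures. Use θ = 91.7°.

0.0831

ω = 7.54 rad/s (from 72 rpm).
x = r cosθ ⇒ ẍ = −rω² cosθ (ω constant).
|a| = rω²|cosθ| = 0.0493·(7.54)²·|cos 91.7°| = 0.083144 m/s².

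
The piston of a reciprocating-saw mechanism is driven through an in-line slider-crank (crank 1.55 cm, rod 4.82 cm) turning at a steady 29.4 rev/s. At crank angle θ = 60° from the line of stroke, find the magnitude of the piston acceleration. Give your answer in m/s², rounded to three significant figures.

180

ω = 2π·29.4 = 184.7 rad/s
x(θ) = r cosθ + √(L² − r² sin²θ); with ω constant, a = ω²·d²x/dθ².
d²x/dθ² = −r cosθ − r²(cos2θ)/√u − r⁴ sin²2θ/(4u^{3/2}),  u = L² − r² sin²θ = 0.00214305 m².
Substituting r = 0.0155 m, L = 0.0482 m, θ = 60°: d²x/dθ² = -0.0052642 m.
a = ω²·d²x/dθ² = (184.7)²·(-0.0052642) = -179.63 m/s²;  |a| = 179.63 m/s².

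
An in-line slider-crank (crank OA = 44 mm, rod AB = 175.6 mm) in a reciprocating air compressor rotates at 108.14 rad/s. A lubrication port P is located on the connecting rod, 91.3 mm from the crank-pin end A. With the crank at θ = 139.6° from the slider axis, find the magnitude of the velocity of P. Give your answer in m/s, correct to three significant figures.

3.27

ω = 108.1 rad/s.  Crank-pin speed |V_A| = rω = 4.7582 m/s, perpendicular to OA.
Rod angle: sinφ = −(r/L) sinθ ⇒ φ = -9.346°; ω_rod = −rω cosθ/√(L²−r²sin²θ) = +20.913 rad/s.
V_P = V_A + ω_rod × AP, with AP = 0.0913 m along the rod.
Components: V_Px = −rω sinθ − a·ω_rod·sinφ = -2.7738 m/s;  V_Py = rω cosθ + a·ω_rod·cosφ = -1.7395 m/s.
|V_P| = √(V_Px² + V_Py²) = 3.2741 m/s.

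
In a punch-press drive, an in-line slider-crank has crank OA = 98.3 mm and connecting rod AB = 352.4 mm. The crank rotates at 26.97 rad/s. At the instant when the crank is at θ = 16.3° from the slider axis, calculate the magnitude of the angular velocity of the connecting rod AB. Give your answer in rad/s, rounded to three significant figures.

7.24

ω = 26.97 rad/s
The rod makes angle φ with the slider axis where L sinφ = r sinθ; differentiating, L cosφ·φ̇ = r ω cosθ.
L cosφ = √(L² − r² sin²θ) = 0.35132 m.
|ω_rod| = r ω |cosθ| / √(L² − r² sin²θ) = 0.0983·26.97·0.95981/0.35132 = 7.243 rad/s.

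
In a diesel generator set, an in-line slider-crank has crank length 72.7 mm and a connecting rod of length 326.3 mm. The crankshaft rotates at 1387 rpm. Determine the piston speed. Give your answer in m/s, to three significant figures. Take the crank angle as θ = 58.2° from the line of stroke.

ω = 2π·1387/60 = 145.2 rad/s
For an in-line slider-crank, x = r cosθ + √(L² − r² sin²θ), so v = −rω sinθ·[1 + r cosθ/√(L² − r² sin²θ)].
With r = 0.0727 m, L = 0.3263 m, θ = 58.2°: √(L² − r² sin²θ) = 0.3204 m.
v = −0.0727·145.2·0.84989·[1 + 0.0727·0.52696/0.3204] = -10.047 m/s.
|v| = 10.047 m/s.

10.0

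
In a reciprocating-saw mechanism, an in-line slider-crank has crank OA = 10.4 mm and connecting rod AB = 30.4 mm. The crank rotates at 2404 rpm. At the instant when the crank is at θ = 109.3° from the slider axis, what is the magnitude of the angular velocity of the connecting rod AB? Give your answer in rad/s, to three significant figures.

ω = 251.7 rad/s (converted from 2404 rpm).
The rod makes angle φ with the slider axis where L sinφ = r sinθ; differentiating, L cosφ·φ̇ = r ω cosθ.
L cosφ = √(L² − r² sin²θ) = 0.028772 m.
|ω_rod| = r ω |cosθ| / √(L² − r² sin²θ) = 0.0104·251.7·0.33051/0.028772 = 30.076 rad/s.

30.1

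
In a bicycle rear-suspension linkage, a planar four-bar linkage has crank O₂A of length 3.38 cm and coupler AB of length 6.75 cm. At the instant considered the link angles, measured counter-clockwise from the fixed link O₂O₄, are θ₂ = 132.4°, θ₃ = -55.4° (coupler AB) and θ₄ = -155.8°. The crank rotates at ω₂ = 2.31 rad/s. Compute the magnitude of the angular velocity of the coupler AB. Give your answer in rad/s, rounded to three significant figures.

ω₂ = 2.31 rad/s
Differentiating the loop-closure r₂e^{iθ₂}+r₃e^{iθ₃}=r₁+r₄e^{iθ₄} gives r₂ω₂e^{iθ₂}+r₃ω₃e^{iθ₃}=r₄ω₄e^{iθ₄}.
Eliminating the other unknown: ω₃ = r₂ω₂ sin(θ₄−θ₂) / [r₃ sin(θ₃−θ₄)].
Numerator sine = +0.94997; denominator sine = +0.98357.
Result = 0.0338·2.31·(+0.94997) / (0.0675·(+0.98357)) = +1.1172 rad/s; magnitude 1.1172 rad/s.

1.12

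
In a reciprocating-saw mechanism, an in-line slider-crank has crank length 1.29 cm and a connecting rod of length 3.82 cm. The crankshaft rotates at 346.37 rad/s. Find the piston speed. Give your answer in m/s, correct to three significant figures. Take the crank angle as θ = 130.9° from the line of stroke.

2.60

ω = 346.4 rad/s
For an in-line slider-crank, x = r cosθ + √(L² − r² sin²θ), so v = −rω sinθ·[1 + r cosθ/√(L² − r² sin²θ)].
With r = 0.0129 m, L = 0.0382 m, θ = 130.9°: √(L² − r² sin²θ) = 0.036935 m.
v = −0.0129·346.4·0.75585·[1 + 0.0129·-0.65474/0.036935] = -2.605 m/s.
|v| = 2.605 m/s.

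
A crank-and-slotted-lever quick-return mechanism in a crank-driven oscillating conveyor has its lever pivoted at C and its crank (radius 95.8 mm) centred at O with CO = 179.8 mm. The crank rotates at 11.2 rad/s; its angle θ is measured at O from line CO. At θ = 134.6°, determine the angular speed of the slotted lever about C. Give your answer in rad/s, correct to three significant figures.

ω = 11.2 rad/s
Crank pin A relative to C: A = (d + r cosθ, r sinθ); lever angle φ = atan2(r sinθ, d + r cosθ).
Differentiating tanφ: φ̇ = rω(d cosθ + r)/(d² + r² + 2dr cosθ).
d² + r² + 2dr cosθ = |CA|² = 0.0173167 m²;  d cosθ + r = -0.030447 m.
|ω_lever| = |0.0958·11.2·-0.030447| / 0.0173167 = 1.8865 rad/s.

1.89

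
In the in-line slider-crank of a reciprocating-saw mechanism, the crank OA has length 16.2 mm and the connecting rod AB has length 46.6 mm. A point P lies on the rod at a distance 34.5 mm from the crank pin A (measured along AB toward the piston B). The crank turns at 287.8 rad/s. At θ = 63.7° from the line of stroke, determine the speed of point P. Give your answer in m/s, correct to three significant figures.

4.71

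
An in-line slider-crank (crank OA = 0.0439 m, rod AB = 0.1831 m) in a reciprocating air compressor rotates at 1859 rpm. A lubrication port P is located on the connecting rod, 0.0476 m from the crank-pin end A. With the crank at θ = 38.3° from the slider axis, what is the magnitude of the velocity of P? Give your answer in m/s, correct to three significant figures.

7.45

ω = 194.7 rad/s.  Crank-pin speed |V_A| = rω = 8.5462 m/s, perpendicular to OA.
Rod angle: sinφ = −(r/L) sinθ ⇒ φ = -8.546°; ω_rod = −rω cosθ/√(L²−r²sin²θ) = -37.041 rad/s.
V_P = V_A + ω_rod × AP, with AP = 0.0476 m along the rod.
Components: V_Px = −rω sinθ − a·ω_rod·sinφ = -5.5587 m/s;  V_Py = rω cosθ + a·ω_rod·cosφ = +4.9633 m/s.
|V_P| = √(V_Px² + V_Py²) = 7.4521 m/s.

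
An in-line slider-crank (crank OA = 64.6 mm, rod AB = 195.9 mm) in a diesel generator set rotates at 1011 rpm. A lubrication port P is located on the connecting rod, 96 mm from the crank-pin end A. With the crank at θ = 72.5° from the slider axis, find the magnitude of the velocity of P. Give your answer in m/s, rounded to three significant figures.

6.94

ω = 105.9 rad/s.  Crank-pin speed |V_A| = rω = 6.8393 m/s, perpendicular to OA.
Rod angle: sinφ = −(r/L) sinθ ⇒ φ = -18.330°; ω_rod = −rω cosθ/√(L²−r²sin²θ) = -11.059 rad/s.
V_P = V_A + ω_rod × AP, with AP = 0.096 m along the rod.
Components: V_Px = −rω sinθ − a·ω_rod·sinφ = -6.8567 m/s;  V_Py = rω cosθ + a·ω_rod·cosφ = +1.0488 m/s.
|V_P| = √(V_Px² + V_Py²) = 6.9364 m/s.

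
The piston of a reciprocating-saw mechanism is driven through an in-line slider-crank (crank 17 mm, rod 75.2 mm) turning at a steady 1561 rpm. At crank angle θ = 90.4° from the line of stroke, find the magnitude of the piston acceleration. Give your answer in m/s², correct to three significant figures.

109

ω = 2π·1561/60 = 163.5 rad/s
x(θ) = r cosθ + √(L² − r² sin²θ); with ω constant, a = ω²·d²x/dθ².
d²x/dθ² = −r cosθ − r²(cos2θ)/√u − r⁴ sin²2θ/(4u^{3/2}),  u = L² − r² sin²θ = 0.00536605 m².
Substituting r = 0.017 m, L = 0.0752 m, θ = 90.4°: d²x/dθ² = +0.0040635 m.
a = ω²·d²x/dθ² = (163.5)²·(+0.0040635) = +108.58 m/s²;  |a| = 108.58 m/s².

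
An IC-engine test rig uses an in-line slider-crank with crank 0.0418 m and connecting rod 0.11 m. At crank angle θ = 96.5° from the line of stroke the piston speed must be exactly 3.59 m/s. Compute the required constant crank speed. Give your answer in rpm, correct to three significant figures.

For an in-line slider-crank, |v_piston| = rω|sinθ|·[1 + r cosθ/√(L² − r² sin²θ)].
With r = 0.0418 m, L = 0.11 m, θ = 96.5°: the bracketed kinematic factor |dx/dθ| = 0.039602 m.
ω = v/|dx/dθ| = 3.59/0.039602 = 90.652 rad/s.
N = 60ω/(2π) = 865.66 rpm.

866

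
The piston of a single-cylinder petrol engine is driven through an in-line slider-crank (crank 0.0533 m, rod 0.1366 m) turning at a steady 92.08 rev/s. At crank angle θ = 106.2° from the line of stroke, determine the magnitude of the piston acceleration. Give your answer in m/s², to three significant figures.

11200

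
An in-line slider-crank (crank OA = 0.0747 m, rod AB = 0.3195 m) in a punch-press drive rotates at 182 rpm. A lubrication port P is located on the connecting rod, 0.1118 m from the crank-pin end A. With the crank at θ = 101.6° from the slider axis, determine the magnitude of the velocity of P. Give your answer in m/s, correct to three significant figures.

1.38

ω = 19.06 rad/s.  Crank-pin speed |V_A| = rω = 1.4237 m/s, perpendicular to OA.
Rod angle: sinφ = −(r/L) sinθ ⇒ φ = -13.240°; ω_rod = −rω cosθ/√(L²−r²sin²θ) = +0.92048 rad/s.
V_P = V_A + ω_rod × AP, with AP = 0.1118 m along the rod.
Components: V_Px = −rω sinθ − a·ω_rod·sinφ = -1.3711 m/s;  V_Py = rω cosθ + a·ω_rod·cosφ = -0.1861 m/s.
|V_P| = √(V_Px² + V_Py²) = 1.3836 m/s.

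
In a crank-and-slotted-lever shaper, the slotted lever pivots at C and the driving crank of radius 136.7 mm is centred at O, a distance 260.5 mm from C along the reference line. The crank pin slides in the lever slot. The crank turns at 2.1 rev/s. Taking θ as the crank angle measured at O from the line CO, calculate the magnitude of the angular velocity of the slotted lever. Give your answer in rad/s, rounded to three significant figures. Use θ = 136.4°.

2.68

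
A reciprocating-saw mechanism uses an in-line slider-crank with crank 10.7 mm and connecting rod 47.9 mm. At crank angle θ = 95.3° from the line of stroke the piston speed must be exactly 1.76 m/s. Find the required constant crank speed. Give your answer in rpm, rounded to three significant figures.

1610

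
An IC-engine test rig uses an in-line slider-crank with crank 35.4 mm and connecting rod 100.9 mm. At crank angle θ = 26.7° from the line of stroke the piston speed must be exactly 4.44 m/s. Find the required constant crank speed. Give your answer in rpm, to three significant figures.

For an in-line slider-crank, |v_piston| = rω|sinθ|·[1 + r cosθ/√(L² − r² sin²θ)].
With r = 0.0354 m, L = 0.1009 m, θ = 26.7°: the bracketed kinematic factor |dx/dθ| = 0.020954 m.
ω = v/|dx/dθ| = 4.44/0.020954 = 211.89 rad/s.
N = 60ω/(2π) = 2023.4 rpm.

2020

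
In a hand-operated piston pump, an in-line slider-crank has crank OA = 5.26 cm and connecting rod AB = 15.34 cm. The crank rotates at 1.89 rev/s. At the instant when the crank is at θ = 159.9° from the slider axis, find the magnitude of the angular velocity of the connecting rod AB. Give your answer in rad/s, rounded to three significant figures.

3.85

ω = 11.88 rad/s (converted from 1.89 rev/s).
The rod makes angle φ with the slider axis where L sinφ = r sinθ; differentiating, L cosφ·φ̇ = r ω cosθ.
L cosφ = √(L² − r² sin²θ) = 0.15233 m.
|ω_rod| = r ω |cosθ| / √(L² − r² sin²θ) = 0.0526·11.88·0.93909/0.15233 = 3.8508 rad/s.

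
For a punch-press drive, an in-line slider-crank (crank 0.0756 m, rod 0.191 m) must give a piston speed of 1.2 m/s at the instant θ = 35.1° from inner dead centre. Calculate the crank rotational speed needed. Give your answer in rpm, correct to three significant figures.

198

For an in-line slider-crank, |v_piston| = rω|sinθ|·[1 + r cosθ/√(L² − r² sin²θ)].
With r = 0.0756 m, L = 0.191 m, θ = 35.1°: the bracketed kinematic factor |dx/dθ| = 0.057927 m.
ω = v/|dx/dθ| = 1.2/0.057927 = 20.716 rad/s.
N = 60ω/(2π) = 197.82 rpm.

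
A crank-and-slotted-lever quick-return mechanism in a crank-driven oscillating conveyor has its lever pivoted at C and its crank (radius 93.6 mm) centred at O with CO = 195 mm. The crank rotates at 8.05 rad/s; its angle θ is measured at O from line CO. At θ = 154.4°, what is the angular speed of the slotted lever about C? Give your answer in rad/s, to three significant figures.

4.47

ω = 8.05 rad/s
Crank pin A relative to C: A = (d + r cosθ, r sinθ); lever angle φ = atan2(r sinθ, d + r cosθ).
Differentiating tanφ: φ̇ = rω(d cosθ + r)/(d² + r² + 2dr cosθ).
d² + r² + 2dr cosθ = |CA|² = 0.0138655 m²;  d cosθ + r = -0.082257 m.
|ω_lever| = |0.0936·8.05·-0.082257| / 0.0138655 = 4.47 rad/s.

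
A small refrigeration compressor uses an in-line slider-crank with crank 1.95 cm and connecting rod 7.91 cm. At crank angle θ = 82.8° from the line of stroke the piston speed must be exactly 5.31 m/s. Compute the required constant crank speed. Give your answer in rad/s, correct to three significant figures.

For an in-line slider-crank, |v_piston| = rω|sinθ|·[1 + r cosθ/√(L² − r² sin²θ)].
With r = 0.0195 m, L = 0.0791 m, θ = 82.8°: the bracketed kinematic factor |dx/dθ| = 0.019963 m.
ω = v/|dx/dθ| = 5.31/0.019963 = 266 rad/s.

266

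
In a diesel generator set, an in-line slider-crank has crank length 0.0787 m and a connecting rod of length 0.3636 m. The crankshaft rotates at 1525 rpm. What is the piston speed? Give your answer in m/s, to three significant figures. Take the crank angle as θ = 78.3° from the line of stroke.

ω = 2π·1525/60 = 159.7 rad/s
For an in-line slider-crank, x = r cosθ + √(L² − r² sin²θ), so v = −rω sinθ·[1 + r cosθ/√(L² − r² sin²θ)].
With r = 0.0787 m, L = 0.3636 m, θ = 78.3°: √(L² − r² sin²θ) = 0.35534 m.
v = −0.0787·159.7·0.97922·[1 + 0.0787·0.20279/0.35534] = -12.86 m/s.
|v| = 12.86 m/s.

12.9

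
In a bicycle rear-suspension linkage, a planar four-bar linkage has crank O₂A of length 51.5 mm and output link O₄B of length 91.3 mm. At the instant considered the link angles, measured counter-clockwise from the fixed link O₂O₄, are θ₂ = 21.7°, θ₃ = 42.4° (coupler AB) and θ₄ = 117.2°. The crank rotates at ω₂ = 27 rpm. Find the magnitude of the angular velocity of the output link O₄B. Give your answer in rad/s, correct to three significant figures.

0.584

ω₂ = 2.827 rad/s (from 27 rpm).
Differentiating the loop-closure r₂e^{iθ₂}+r₃e^{iθ₃}=r₁+r₄e^{iθ₄} gives r₂ω₂e^{iθ₂}+r₃ω₃e^{iθ₃}=r₄ω₄e^{iθ₄}.
Eliminating the other unknown: ω₄ = r₂ω₂ sin(θ₂−θ₃) / [r₄ sin(θ₄−θ₃)].
Numerator sine = -0.35347; denominator sine = +0.96502.
Result = 0.0515·2.827·(-0.35347) / (0.0913·(+0.96502)) = -0.58419 rad/s; magnitude 0.58419 rad/s.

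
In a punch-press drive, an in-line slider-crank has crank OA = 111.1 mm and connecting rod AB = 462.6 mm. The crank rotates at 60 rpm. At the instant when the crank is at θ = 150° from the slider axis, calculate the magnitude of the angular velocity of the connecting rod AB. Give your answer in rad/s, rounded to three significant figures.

ω = 6.283 rad/s (converted from 60 rpm).
The rod makes angle φ with the slider axis where L sinφ = r sinθ; differentiating, L cosφ·φ̇ = r ω cosθ.
L cosφ = √(L² − r² sin²θ) = 0.45925 m.
|ω_rod| = r ω |cosθ| / √(L² − r² sin²θ) = 0.1111·6.283·0.86603/0.45925 = 1.3164 rad/s.

1.32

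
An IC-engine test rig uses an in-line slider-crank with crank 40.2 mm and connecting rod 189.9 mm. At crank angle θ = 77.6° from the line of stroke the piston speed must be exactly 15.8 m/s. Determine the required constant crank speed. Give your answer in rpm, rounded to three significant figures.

3670

For an in-line slider-crank, |v_piston| = rω|sinθ|·[1 + r cosθ/√(L² − r² sin²θ)].
With r = 0.0402 m, L = 0.1899 m, θ = 77.6°: the bracketed kinematic factor |dx/dθ| = 0.041086 m.
ω = v/|dx/dθ| = 15.8/0.041086 = 384.56 rad/s.
N = 60ω/(2π) = 3672.2 rpm.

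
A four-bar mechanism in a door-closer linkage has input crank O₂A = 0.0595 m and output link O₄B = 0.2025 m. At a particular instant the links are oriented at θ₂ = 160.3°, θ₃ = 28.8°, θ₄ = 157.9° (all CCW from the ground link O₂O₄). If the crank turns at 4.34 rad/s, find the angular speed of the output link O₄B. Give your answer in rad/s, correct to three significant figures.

1.23

ω₂ = 4.34 rad/s
Differentiating the loop-closure r₂e^{iθ₂}+r₃e^{iθ₃}=r₁+r₄e^{iθ₄} gives r₂ω₂e^{iθ₂}+r₃ω₃e^{iθ₃}=r₄ω₄e^{iθ₄}.
Eliminating the other unknown: ω₄ = r₂ω₂ sin(θ₂−θ₃) / [r₄ sin(θ₄−θ₃)].
Numerator sine = +0.74896; denominator sine = +0.77605.
Result = 0.0595·4.34·(+0.74896) / (0.2025·(+0.77605)) = +1.2307 rad/s; magnitude 1.2307 rad/s.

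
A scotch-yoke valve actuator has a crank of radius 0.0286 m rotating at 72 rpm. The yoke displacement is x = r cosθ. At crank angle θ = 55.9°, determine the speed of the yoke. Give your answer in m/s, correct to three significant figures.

0.179

ω = 7.54 rad/s (from 72 rpm).
x = r cosθ ⇒ ẋ = −rω sinθ.
|v| = rω|sinθ| = 0.0286·7.54·|sin 55.9°| = 0.17856 m/s.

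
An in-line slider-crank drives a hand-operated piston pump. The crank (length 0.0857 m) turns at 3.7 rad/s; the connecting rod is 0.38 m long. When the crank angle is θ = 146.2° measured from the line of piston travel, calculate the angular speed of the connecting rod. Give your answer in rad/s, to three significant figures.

0.699

ω = 3.7 rad/s
The rod makes angle φ with the slider axis where L sinφ = r sinθ; differentiating, L cosφ·φ̇ = r ω cosθ.
L cosφ = √(L² − r² sin²θ) = 0.377 m.
|ω_rod| = r ω |cosθ| / √(L² − r² sin²θ) = 0.0857·3.7·0.83098/0.377 = 0.69894 rad/s.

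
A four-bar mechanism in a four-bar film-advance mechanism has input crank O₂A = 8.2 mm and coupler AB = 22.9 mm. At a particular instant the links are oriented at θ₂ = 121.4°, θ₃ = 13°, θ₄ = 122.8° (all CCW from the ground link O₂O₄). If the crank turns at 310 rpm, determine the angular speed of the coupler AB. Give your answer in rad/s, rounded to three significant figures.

0.302

ω₂ = 32.46 rad/s (from 310 rpm).
Differentiating the loop-closure r₂e^{iθ₂}+r₃e^{iθ₃}=r₁+r₄e^{iθ₄} gives r₂ω₂e^{iθ₂}+r₃ω₃e^{iθ₃}=r₄ω₄e^{iθ₄}.
Eliminating the other unknown: ω₃ = r₂ω₂ sin(θ₄−θ₂) / [r₃ sin(θ₃−θ₄)].
Numerator sine = +0.02443; denominator sine = -0.94088.
Result = 0.0082·32.46·(+0.02443) / (0.0229·(-0.94088)) = -0.30185 rad/s; magnitude 0.30185 rad/s.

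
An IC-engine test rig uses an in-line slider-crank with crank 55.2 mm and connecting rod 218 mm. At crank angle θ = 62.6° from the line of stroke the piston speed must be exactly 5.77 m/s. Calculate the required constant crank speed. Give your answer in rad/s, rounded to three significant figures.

105

For an in-line slider-crank, |v_piston| = rω|sinθ|·[1 + r cosθ/√(L² − r² sin²θ)].
With r = 0.0552 m, L = 0.218 m, θ = 62.6°: the bracketed kinematic factor |dx/dθ| = 0.054868 m.
ω = v/|dx/dθ| = 5.77/0.054868 = 105.16 rad/s.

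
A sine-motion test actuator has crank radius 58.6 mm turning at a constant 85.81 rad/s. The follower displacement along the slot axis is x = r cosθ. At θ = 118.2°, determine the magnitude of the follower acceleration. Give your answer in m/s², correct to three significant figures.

204

ω = 85.81 rad/s
x = r cosθ ⇒ ẍ = −rω² cosθ (ω constant).
|a| = rω²|cosθ| = 0.0586·(85.81)²·|cos 118.2°| = 203.9 m/s².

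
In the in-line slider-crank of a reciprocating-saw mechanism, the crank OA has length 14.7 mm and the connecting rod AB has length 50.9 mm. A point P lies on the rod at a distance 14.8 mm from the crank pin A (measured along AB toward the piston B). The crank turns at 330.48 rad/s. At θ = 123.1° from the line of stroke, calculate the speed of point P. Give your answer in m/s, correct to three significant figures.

ω = 330.5 rad/s.  Crank-pin speed |V_A| = rω = 4.8581 m/s, perpendicular to OA.
Rod angle: sinφ = −(r/L) sinθ ⇒ φ = -14.001°; ω_rod = −rω cosθ/√(L²−r²sin²θ) = +53.717 rad/s.
V_P = V_A + ω_rod × AP, with AP = 0.0148 m along the rod.
Components: V_Px = −rω sinθ − a·ω_rod·sinφ = -3.8773 m/s;  V_Py = rω cosθ + a·ω_rod·cosφ = -1.8816 m/s.
|V_P| = √(V_Px² + V_Py²) = 4.3098 m/s.

4.31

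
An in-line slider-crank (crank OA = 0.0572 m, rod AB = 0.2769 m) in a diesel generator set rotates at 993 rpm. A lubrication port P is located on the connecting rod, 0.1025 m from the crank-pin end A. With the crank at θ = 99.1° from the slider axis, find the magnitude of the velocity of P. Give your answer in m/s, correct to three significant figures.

5.83

ω = 104 rad/s.  Crank-pin speed |V_A| = rω = 5.948 m/s, perpendicular to OA.
Rod angle: sinφ = −(r/L) sinθ ⇒ φ = -11.769°; ω_rod = −rω cosθ/√(L²−r²sin²θ) = +3.4703 rad/s.
V_P = V_A + ω_rod × AP, with AP = 0.1025 m along the rod.
Components: V_Px = −rω sinθ − a·ω_rod·sinφ = -5.8006 m/s;  V_Py = rω cosθ + a·ω_rod·cosφ = -0.5925 m/s.
|V_P| = √(V_Px² + V_Py²) = 5.8308 m/s.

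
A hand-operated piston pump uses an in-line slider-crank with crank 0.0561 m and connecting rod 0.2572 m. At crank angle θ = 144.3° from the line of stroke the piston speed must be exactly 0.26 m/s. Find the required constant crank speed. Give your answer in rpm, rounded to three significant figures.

92.3

For an in-line slider-crank, |v_piston| = rω|sinθ|·[1 + r cosθ/√(L² − r² sin²θ)].
With r = 0.0561 m, L = 0.2572 m, θ = 144.3°: the bracketed kinematic factor |dx/dθ| = 0.02689 m.
ω = v/|dx/dθ| = 0.26/0.02689 = 9.6689 rad/s.
N = 60ω/(2π) = 92.331 rpm.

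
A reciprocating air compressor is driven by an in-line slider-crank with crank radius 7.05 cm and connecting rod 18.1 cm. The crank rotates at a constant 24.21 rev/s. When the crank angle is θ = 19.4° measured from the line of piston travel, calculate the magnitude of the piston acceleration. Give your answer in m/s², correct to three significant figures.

2050

ω = 2π·24.2 = 152.1 rad/s
x(θ) = r cosθ + √(L² − r² sin²θ); with ω constant, a = ω²·d²x/dθ².
d²x/dθ² = −r cosθ − r²(cos2θ)/√u − r⁴ sin²2θ/(4u^{3/2}),  u = L² − r² sin²θ = 0.0322126 m².
Substituting r = 0.0705 m, L = 0.181 m, θ = 19.4°: d²x/dθ² = -0.088499 m.
a = ω²·d²x/dθ² = (152.1)²·(-0.088499) = -2047.8 m/s²;  |a| = 2047.8 m/s².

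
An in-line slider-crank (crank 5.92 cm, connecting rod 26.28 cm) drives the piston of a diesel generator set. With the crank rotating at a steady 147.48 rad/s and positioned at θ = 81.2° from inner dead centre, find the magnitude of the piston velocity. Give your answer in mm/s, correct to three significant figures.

8930

ω = 147.5 rad/s
For an in-line slider-crank, x = r cosθ + √(L² − r² sin²θ), so v = −rω sinθ·[1 + r cosθ/√(L² − r² sin²θ)].
With r = 0.0592 m, L = 0.2628 m, θ = 81.2°: √(L² − r² sin²θ) = 0.25621 m.
v = −0.0592·147.5·0.98823·[1 + 0.0592·0.15299/0.25621] = -8.933 m/s.
|v| = 8.933 m/s = 8933 mm/s.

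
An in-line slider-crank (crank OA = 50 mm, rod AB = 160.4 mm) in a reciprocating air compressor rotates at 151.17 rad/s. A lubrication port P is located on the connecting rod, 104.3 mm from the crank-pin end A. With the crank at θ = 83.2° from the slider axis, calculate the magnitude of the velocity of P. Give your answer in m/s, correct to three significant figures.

ω = 151.2 rad/s.  Crank-pin speed |V_A| = rω = 7.5585 m/s, perpendicular to OA.
Rod angle: sinφ = −(r/L) sinθ ⇒ φ = -18.031°; ω_rod = −rω cosθ/√(L²−r²sin²θ) = -5.8677 rad/s.
V_P = V_A + ω_rod × AP, with AP = 0.1043 m along the rod.
Components: V_Px = −rω sinθ − a·ω_rod·sinφ = -7.6948 m/s;  V_Py = rω cosθ + a·ω_rod·cosφ = +0.31301 m/s.
|V_P| = √(V_Px² + V_Py²) = 7.7011 m/s.

7.70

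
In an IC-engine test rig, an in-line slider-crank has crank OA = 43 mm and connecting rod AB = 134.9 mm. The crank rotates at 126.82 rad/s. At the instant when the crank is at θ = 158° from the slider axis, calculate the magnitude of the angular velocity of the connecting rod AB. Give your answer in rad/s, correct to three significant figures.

37.8

ω = 126.8 rad/s
The rod makes angle φ with the slider axis where L sinφ = r sinθ; differentiating, L cosφ·φ̇ = r ω cosθ.
L cosφ = √(L² − r² sin²θ) = 0.13393 m.
|ω_rod| = r ω |cosθ| / √(L² − r² sin²θ) = 0.043·126.8·0.92718/0.13393 = 37.751 rad/s.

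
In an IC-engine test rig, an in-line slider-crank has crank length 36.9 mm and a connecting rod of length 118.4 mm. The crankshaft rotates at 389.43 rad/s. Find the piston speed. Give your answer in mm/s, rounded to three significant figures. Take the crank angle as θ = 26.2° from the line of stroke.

8140

ω = 389.4 rad/s
For an in-line slider-crank, x = r cosθ + √(L² − r² sin²θ), so v = −rω sinθ·[1 + r cosθ/√(L² − r² sin²θ)].
With r = 0.0369 m, L = 0.1184 m, θ = 26.2°: √(L² − r² sin²θ) = 0.11727 m.
v = −0.0369·389.4·0.44151·[1 + 0.0369·0.89726/0.11727] = -8.1356 m/s.
|v| = 8.1356 m/s = 8135.6 mm/s.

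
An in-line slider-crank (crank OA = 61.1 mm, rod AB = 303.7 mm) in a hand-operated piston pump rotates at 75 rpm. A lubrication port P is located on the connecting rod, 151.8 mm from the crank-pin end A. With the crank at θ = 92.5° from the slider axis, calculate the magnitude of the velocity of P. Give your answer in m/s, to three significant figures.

ω = 7.854 rad/s.  Crank-pin speed |V_A| = rω = 0.47988 m/s, perpendicular to OA.
Rod angle: sinφ = −(r/L) sinθ ⇒ φ = -11.595°; ω_rod = −rω cosθ/√(L²−r²sin²θ) = +0.070359 rad/s.
V_P = V_A + ω_rod × AP, with AP = 0.1518 m along the rod.
Components: V_Px = −rω sinθ − a·ω_rod·sinφ = -0.47727 m/s;  V_Py = rω cosθ + a·ω_rod·cosφ = -0.010469 m/s.
|V_P| = √(V_Px² + V_Py²) = 0.47739 m/s.

0.477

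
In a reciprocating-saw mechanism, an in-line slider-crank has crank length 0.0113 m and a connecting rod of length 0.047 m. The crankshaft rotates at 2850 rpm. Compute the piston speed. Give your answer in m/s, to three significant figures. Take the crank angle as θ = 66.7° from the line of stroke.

3.40

ω = 2π·2850/60 = 298.5 rad/s
For an in-line slider-crank, x = r cosθ + √(L² − r² sin²θ), so v = −rω sinθ·[1 + r cosθ/√(L² − r² sin²θ)].
With r = 0.0113 m, L = 0.047 m, θ = 66.7°: √(L² − r² sin²θ) = 0.04584 m.
v = −0.0113·298.5·0.91845·[1 + 0.0113·0.39555/0.04584] = -3.3995 m/s.
|v| = 3.3995 m/s.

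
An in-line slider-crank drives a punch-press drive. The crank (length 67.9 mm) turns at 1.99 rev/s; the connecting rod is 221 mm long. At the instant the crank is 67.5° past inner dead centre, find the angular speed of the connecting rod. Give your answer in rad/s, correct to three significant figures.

1.53

ω = 12.5 rad/s (converted from 1.99 rev/s).
The rod makes angle φ with the slider axis where L sinφ = r sinθ; differentiating, L cosφ·φ̇ = r ω cosθ.
L cosφ = √(L² − r² sin²θ) = 0.21191 m.
|ω_rod| = r ω |cosθ| / √(L² − r² sin²θ) = 0.0679·12.5·0.38268/0.21191 = 1.5332 rad/s.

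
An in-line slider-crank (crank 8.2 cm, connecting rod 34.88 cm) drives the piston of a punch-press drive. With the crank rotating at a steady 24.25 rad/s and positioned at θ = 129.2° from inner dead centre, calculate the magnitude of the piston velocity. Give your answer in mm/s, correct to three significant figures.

ω = 24.25 rad/s
For an in-line slider-crank, x = r cosθ + √(L² − r² sin²θ), so v = −rω sinθ·[1 + r cosθ/√(L² − r² sin²θ)].
With r = 0.082 m, L = 0.3488 m, θ = 129.2°: √(L² − r² sin²θ) = 0.34296 m.
v = −0.082·24.25·0.77494·[1 + 0.082·-0.63203/0.34296] = -1.3081 m/s.
|v| = 1.3081 m/s = 1308.1 mm/s.

1310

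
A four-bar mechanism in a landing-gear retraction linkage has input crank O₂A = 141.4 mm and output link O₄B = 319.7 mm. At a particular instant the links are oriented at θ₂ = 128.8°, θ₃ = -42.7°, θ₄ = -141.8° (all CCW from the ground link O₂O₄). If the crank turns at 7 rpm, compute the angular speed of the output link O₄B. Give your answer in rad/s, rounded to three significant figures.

ω₂ = 0.733 rad/s (from 7 rpm).
Differentiating the loop-closure r₂e^{iθ₂}+r₃e^{iθ₃}=r₁+r₄e^{iθ₄} gives r₂ω₂e^{iθ₂}+r₃ω₃e^{iθ₃}=r₄ω₄e^{iθ₄}.
Eliminating the other unknown: ω₄ = r₂ω₂ sin(θ₂−θ₃) / [r₄ sin(θ₄−θ₃)].
Numerator sine = +0.14781; denominator sine = -0.98741.
Result = 0.1414·0.733·(+0.14781) / (0.3197·(-0.98741)) = -0.048533 rad/s; magnitude 0.048533 rad/s.

0.0485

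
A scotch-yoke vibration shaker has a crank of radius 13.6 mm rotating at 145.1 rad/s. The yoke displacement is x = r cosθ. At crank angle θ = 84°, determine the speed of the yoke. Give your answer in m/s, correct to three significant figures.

ω = 145.1 rad/s
x = r cosθ ⇒ ẋ = −rω sinθ.
|v| = rω|sinθ| = 0.0136·145.1·|sin 84°| = 1.9625 m/s.

1.96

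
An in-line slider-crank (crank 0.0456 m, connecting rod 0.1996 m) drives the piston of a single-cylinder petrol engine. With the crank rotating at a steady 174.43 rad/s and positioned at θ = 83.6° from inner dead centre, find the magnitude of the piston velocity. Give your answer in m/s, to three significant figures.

ω = 174.4 rad/s
For an in-line slider-crank, x = r cosθ + √(L² − r² sin²θ), so v = −rω sinθ·[1 + r cosθ/√(L² − r² sin²θ)].
With r = 0.0456 m, L = 0.1996 m, θ = 83.6°: √(L² − r² sin²θ) = 0.19439 m.
v = −0.0456·174.4·0.99377·[1 + 0.0456·0.11147/0.19439] = -8.1111 m/s.
|v| = 8.1111 m/s.

8.11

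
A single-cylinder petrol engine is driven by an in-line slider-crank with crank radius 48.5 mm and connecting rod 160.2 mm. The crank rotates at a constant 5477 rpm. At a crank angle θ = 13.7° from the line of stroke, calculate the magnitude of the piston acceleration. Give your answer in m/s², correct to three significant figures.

19800

ω = 2π·5477/60 = 573.6 rad/s
x(θ) = r cosθ + √(L² − r² sin²θ); with ω constant, a = ω²·d²x/dθ².
d²x/dθ² = −r cosθ − r²(cos2θ)/√u − r⁴ sin²2θ/(4u^{3/2}),  u = L² − r² sin²θ = 0.0255321 m².
Substituting r = 0.0485 m, L = 0.1602 m, θ = 13.7°: d²x/dθ² = -0.060262 m.
a = ω²·d²x/dθ² = (573.6)²·(-0.060262) = -19824 m/s²;  |a| = 19824 m/s².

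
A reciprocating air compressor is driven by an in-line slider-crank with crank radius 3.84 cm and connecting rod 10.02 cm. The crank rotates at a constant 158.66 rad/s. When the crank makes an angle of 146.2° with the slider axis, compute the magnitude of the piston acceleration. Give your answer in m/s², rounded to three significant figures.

ω = 158.7 rad/s
x(θ) = r cosθ + √(L² − r² sin²θ); with ω constant, a = ω²·d²x/dθ².
d²x/dθ² = −r cosθ − r²(cos2θ)/√u − r⁴ sin²2θ/(4u^{3/2}),  u = L² − r² sin²θ = 0.00958372 m².
Substituting r = 0.0384 m, L = 0.1002 m, θ = 146.2°: d²x/dθ² = +0.025675 m.
a = ω²·d²x/dθ² = (158.7)²·(+0.025675) = +646.31 m/s²;  |a| = 646.31 m/s².

646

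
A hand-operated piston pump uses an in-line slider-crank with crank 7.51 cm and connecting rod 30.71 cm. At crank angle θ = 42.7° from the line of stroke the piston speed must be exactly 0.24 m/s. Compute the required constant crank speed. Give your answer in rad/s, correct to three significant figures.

For an in-line slider-crank, |v_piston| = rω|sinθ|·[1 + r cosθ/√(L² − r² sin²θ)].
With r = 0.0751 m, L = 0.3071 m, θ = 42.7°: the bracketed kinematic factor |dx/dθ| = 0.060211 m.
ω = v/|dx/dθ| = 0.24/0.060211 = 3.986 rad/s.

3.99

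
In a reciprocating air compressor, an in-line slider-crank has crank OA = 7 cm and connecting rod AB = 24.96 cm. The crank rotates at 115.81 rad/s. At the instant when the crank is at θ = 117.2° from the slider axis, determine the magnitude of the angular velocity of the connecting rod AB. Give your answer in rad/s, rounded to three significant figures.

ω = 115.8 rad/s
The rod makes angle φ with the slider axis where L sinφ = r sinθ; differentiating, L cosφ·φ̇ = r ω cosθ.
L cosφ = √(L² − r² sin²θ) = 0.24171 m.
|ω_rod| = r ω |cosθ| / √(L² − r² sin²θ) = 0.07·115.8·0.45710/0.24171 = 15.331 rad/s.

15.3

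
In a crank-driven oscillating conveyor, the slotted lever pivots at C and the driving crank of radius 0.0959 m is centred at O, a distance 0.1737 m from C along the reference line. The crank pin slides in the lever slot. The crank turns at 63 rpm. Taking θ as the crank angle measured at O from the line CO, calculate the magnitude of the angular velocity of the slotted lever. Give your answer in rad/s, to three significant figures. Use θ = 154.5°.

4.14

ω = 6.597 rad/s (from 63 rpm).
Crank pin A relative to C: A = (d + r cosθ, r sinθ); lever angle φ = atan2(r sinθ, d + r cosθ).
Differentiating tanφ: φ̇ = rω(d cosθ + r)/(d² + r² + 2dr cosθ).
d² + r² + 2dr cosθ = |CA|² = 0.00929828 m²;  d cosθ + r = -0.060879 m.
|ω_lever| = |0.0959·6.597·-0.060879| / 0.00929828 = 4.1424 rad/s.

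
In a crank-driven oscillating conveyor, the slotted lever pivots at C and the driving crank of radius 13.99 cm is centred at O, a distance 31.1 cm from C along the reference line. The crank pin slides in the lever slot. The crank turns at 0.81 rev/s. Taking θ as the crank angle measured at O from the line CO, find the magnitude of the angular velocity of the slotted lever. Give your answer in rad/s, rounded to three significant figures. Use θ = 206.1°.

2.60

ω = 5.089 rad/s (from 0.81 rev/s).
Crank pin A relative to C: A = (d + r cosθ, r sinθ); lever angle φ = atan2(r sinθ, d + r cosθ).
Differentiating tanφ: φ̇ = rω(d cosθ + r)/(d² + r² + 2dr cosθ).
d² + r² + 2dr cosθ = |CA|² = 0.0381486 m²;  d cosθ + r = -0.13939 m.
|ω_lever| = |0.1399·5.089·-0.13939| / 0.0381486 = 2.6015 rad/s.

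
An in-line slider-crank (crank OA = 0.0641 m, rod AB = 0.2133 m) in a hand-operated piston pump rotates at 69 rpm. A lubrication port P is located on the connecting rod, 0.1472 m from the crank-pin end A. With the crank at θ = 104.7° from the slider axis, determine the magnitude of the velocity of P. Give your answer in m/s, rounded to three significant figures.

ω = 7.226 rad/s.  Crank-pin speed |V_A| = rω = 0.46317 m/s, perpendicular to OA.
Rod angle: sinφ = −(r/L) sinθ ⇒ φ = -16.899°; ω_rod = −rω cosθ/√(L²−r²sin²θ) = +0.57588 rad/s.
V_P = V_A + ω_rod × AP, with AP = 0.1472 m along the rod.
Components: V_Px = −rω sinθ − a·ω_rod·sinφ = -0.42336 m/s;  V_Py = rω cosθ + a·ω_rod·cosφ = -0.036422 m/s.
|V_P| = √(V_Px² + V_Py²) = 0.42493 m/s.

0.425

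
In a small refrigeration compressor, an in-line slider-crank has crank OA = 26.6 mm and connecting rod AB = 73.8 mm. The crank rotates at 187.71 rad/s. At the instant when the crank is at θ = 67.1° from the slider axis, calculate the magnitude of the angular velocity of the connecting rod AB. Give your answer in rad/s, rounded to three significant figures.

ω = 187.7 rad/s
The rod makes angle φ with the slider axis where L sinφ = r sinθ; differentiating, L cosφ·φ̇ = r ω cosθ.
L cosφ = √(L² − r² sin²θ) = 0.069613 m.
|ω_rod| = r ω |cosθ| / √(L² − r² sin²θ) = 0.0266·187.7·0.38912/0.069613 = 27.91 rad/s.

27.9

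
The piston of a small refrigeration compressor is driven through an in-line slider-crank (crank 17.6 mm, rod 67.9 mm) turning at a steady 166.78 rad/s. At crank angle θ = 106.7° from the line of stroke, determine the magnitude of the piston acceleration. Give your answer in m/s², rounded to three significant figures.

ω = 166.8 rad/s
x(θ) = r cosθ + √(L² − r² sin²θ); with ω constant, a = ω²·d²x/dθ².
d²x/dθ² = −r cosθ − r²(cos2θ)/√u − r⁴ sin²2θ/(4u^{3/2}),  u = L² − r² sin²θ = 0.00432623 m².
Substituting r = 0.0176 m, L = 0.0679 m, θ = 106.7°: d²x/dθ² = +0.0089637 m.
a = ω²·d²x/dθ² = (166.8)²·(+0.0089637) = +249.33 m/s²;  |a| = 249.33 m/s².

249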